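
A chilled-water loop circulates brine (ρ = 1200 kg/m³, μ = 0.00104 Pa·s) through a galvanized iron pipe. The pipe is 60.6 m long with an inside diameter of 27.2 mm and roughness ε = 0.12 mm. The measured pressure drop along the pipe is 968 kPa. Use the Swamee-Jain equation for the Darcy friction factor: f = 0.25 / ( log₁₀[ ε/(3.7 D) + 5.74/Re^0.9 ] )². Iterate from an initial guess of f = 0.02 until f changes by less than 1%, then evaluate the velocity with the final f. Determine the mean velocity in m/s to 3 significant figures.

Rearranging Darcy-Weisbach: V = √(2·ΔP·D/(f·L·ρ)). With ε/D = 0.00012/0.0272 = 0.00441, iterate starting from f = 0.02:
  f = 0.02 → V = √(2·9.68e+05·0.0272/(0.02·60.6·1200)) = 6.017 m/s; Re = ρVD/μ = 1.888e+05; f → 0.02998
  f = 0.02998 → V = 4.915 m/s; Re = 1.542e+05; f → 0.03012
Converged (Δf/f < 1%). With the final f = 0.03012: V = √(2·9.68e+05·0.0272/(0.03012·60.6·1200)) = 4.903 m/s.

V ≈ 4.90 m/s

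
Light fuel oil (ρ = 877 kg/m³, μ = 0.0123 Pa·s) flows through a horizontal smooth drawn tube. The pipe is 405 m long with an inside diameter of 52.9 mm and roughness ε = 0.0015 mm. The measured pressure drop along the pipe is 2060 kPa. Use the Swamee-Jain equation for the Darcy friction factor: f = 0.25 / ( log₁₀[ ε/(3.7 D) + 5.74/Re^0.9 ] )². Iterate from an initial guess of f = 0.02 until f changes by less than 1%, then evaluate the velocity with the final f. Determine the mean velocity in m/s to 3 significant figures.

Rearranging Darcy-Weisbach: V = √(2·ΔP·D/(f·L·ρ)). With ε/D = 1.5e-06/0.0529 = 2.84e-05, iterate starting from f = 0.02:
  f = 0.02 → V = √(2·2.06e+06·0.0529/(0.02·405·877)) = 5.539 m/s; Re = ρVD/μ = 2.089e+04; f → 0.02561
  f = 0.02561 → V = 4.895 m/s; Re = 1.846e+04; f → 0.02641
  f = 0.02641 → V = 4.82 m/s; Re = 1.818e+04; f → 0.02651
Converged (Δf/f < 1%). With the final f = 0.02651: V = √(2·2.06e+06·0.0529/(0.02651·405·877)) = 4.811 m/s.

V ≈ 4.81 m/s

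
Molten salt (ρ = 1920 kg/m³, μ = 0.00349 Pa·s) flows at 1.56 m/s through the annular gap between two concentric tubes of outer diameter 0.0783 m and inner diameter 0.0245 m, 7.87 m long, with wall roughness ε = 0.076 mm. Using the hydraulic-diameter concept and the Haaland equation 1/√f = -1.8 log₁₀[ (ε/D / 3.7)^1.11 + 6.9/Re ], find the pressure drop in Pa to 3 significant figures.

Hydraulic diameter D_h = 4A/P = D_o - D_i = 0.0783 - 0.0245 = 0.0538 m.
Re = ρVD_h/μ = 1920·1.56·0.0538/0.00349 = 4.617e+04.
ε/D_h = 7.6e-05/0.0538 = 0.00141; Haaland gives 1/√f = -1.8 log₁₀[0.000161+0.000149] = 6.315, so f = 0.02507.
ΔP = f(L/D_h)(ρV²/2) = 0.02507·7.87/0.0538·2336 = 8569 Pa.

ΔP ≈ 8570 Pa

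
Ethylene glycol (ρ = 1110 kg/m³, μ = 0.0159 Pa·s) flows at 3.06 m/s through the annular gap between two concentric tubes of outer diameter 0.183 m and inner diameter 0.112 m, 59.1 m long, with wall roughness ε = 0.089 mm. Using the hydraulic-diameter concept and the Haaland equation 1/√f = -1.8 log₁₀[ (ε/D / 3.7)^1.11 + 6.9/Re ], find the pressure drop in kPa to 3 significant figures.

Hydraulic diameter D_h = 4A/P = D_o - D_i = 0.183 - 0.112 = 0.071 m.
Re = ρVD_h/μ = 1110·3.06·0.071/0.0159 = 1.517e+04.
ε/D_h = 8.9e-05/0.071 = 0.00125; Haaland gives 1/√f = -1.8 log₁₀[0.000141+0.000455] = 5.805, so f = 0.02967.
ΔP = f(L/D_h)(ρV²/2) = 0.02967·59.1/0.071·5197 = 1.284e+05 Pa.
ΔP = 128 kPa.

ΔP ≈ 128 kPa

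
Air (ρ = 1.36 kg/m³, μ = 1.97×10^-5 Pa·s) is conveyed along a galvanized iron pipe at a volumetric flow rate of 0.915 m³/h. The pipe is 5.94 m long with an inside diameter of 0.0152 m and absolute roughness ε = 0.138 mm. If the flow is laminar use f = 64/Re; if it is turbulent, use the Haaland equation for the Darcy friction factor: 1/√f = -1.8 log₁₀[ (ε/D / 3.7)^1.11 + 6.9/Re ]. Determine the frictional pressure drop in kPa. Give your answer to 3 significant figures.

Q = 0.915 m³/h = 0.915/3600 = 0.0002542 m³/s.
Cross-sectional area A = πD²/4 = π(0.0152)²/4 = 0.0001815 m²; mean velocity V = Q/A = 0.0002542/0.0001815 = 1.401 m/s.
Reynolds number Re = ρVD/μ = 1.36 · 1.401 · 0.0152 / 1.97e-05 = 1470.
Re < 2300 → laminar flow, so f = 64/Re = 64/1470 = 0.04354 (the turbulent correlation is not needed).
Darcy-Weisbach: ΔP = f(L/D)(ρV²/2) = 0.04354·(5.94/0.0152)·(1.36·1.401²/2) = 0.04354·390.8·1.334 = 22.7 Pa.
ΔP = 22.7 Pa = 0.0227 kPa.

ΔP ≈ 0.0227 kPa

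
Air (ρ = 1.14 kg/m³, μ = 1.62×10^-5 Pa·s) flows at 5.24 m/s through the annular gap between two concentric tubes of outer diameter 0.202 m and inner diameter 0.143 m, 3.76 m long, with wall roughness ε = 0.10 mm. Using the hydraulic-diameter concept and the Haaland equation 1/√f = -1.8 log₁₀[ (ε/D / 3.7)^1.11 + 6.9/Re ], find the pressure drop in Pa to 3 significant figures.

Hydraulic diameter D_h = 4A/P = D_o - D_i = 0.202 - 0.143 = 0.059 m.
Re = ρVD_h/μ = 1.14·5.24·0.059/1.62e-05 = 2.176e+04.
ε/D_h = 0.0001/0.059 = 0.00169; Haaland gives 1/√f = -1.8 log₁₀[0.000197+0.000317] = 5.921, so f = 0.02853.
ΔP = f(L/D_h)(ρV²/2) = 0.02853·3.76/0.059·15.65 = 28.45 Pa.

ΔP ≈ 28.5 Pa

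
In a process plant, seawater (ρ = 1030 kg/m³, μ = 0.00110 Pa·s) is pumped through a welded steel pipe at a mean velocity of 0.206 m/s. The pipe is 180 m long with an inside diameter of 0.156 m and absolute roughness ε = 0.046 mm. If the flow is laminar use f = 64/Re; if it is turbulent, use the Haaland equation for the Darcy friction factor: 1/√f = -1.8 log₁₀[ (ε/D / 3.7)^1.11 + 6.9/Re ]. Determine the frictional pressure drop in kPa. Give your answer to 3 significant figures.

Reynolds number Re = ρVD/μ = 1030 · 0.206 · 0.156 / 0.0011 = 3.009e+04.
Re > 4000 → turbulent. Relative roughness ε/D = 4.6e-05/0.156 = 0.000295. Haaland: 1/√f = -1.8 log₁₀[(0.000295/3.7)^1.11 + 6.9/3.009e+04] = -1.8 log₁₀[2.82e-05 + 0.000229] = 6.461, so f = 0.02396.
Darcy-Weisbach: ΔP = f(L/D)(ρV²/2) = 0.02396·(180/0.156)·(1030·0.206²/2) = 0.02396·1154·21.85 = 604.2 Pa.
ΔP = 604.2 Pa = 0.604 kPa.

ΔP ≈ 0.604 kPa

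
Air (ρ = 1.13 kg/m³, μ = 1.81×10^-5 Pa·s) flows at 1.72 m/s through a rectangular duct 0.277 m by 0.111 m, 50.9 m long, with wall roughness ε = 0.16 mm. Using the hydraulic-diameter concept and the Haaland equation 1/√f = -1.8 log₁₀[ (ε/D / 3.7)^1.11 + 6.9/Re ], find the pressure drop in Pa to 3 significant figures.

ΔP ≈ 15.3 Pa

Hydraulic diameter D_h = 4A/P = 4·(0.277·0.111)/(2·(0.277+0.111)) = 0.123/0.776 = 0.1585 m.
Re = ρVD_h/μ = 1.13·1.72·0.1585/1.81e-05 = 1.702e+04.
ε/D_h = 0.00016/0.1585 = 0.00101; Haaland gives 1/√f = -1.8 log₁₀[0.000111+0.000405] = 5.917, so f = 0.02856.
ΔP = f(L/D_h)(ρV²/2) = 0.02856·50.9/0.1585·1.671 = 15.33 Pa.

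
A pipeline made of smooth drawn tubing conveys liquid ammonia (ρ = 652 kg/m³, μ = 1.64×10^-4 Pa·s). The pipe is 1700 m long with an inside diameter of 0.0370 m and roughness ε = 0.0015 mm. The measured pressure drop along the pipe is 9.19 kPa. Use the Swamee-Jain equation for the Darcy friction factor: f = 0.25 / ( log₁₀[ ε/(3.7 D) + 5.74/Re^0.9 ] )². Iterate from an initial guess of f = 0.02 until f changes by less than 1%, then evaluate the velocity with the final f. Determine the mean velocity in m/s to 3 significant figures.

V ≈ 0.157 m/s

Rearranging Darcy-Weisbach: V = √(2·ΔP·D/(f·L·ρ)). With ε/D = 1.5e-06/0.037 = 4.05e-05, iterate starting from f = 0.02:
  f = 0.02 → V = √(2·9190·0.037/(0.02·1700·652)) = 0.1752 m/s; Re = ρVD/μ = 2.576e+04; f → 0.02436
  f = 0.02436 → V = 0.1587 m/s; Re = 2.334e+04; f → 0.02495
  f = 0.02495 → V = 0.1568 m/s; Re = 2.307e+04; f → 0.02502
Converged (Δf/f < 1%). With the final f = 0.02502: V = √(2·9190·0.037/(0.02502·1700·652)) = 0.1566 m/s.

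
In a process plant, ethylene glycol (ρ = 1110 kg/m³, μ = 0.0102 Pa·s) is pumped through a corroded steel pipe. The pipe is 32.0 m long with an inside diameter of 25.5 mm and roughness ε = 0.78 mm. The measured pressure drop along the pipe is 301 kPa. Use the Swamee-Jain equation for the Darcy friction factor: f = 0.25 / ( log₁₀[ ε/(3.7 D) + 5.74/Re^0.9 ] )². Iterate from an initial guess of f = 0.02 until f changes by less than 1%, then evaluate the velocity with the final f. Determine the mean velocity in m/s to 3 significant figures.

V ≈ 2.62 m/s

Rearranging Darcy-Weisbach: V = √(2·ΔP·D/(f·L·ρ)). With ε/D = 0.00078/0.0255 = 0.0306, iterate starting from f = 0.02:
  f = 0.02 → V = √(2·3.01e+05·0.0255/(0.02·32·1110)) = 4.649 m/s; Re = ρVD/μ = 1.29e+04; f → 0.06089
  f = 0.06089 → V = 2.664 m/s; Re = 7393; f → 0.06293
  f = 0.06293 → V = 2.621 m/s; Re = 7272; f → 0.06301
Converged (Δf/f < 1%). With the final f = 0.06301: V = √(2·3.01e+05·0.0255/(0.06301·32·1110)) = 2.619 m/s.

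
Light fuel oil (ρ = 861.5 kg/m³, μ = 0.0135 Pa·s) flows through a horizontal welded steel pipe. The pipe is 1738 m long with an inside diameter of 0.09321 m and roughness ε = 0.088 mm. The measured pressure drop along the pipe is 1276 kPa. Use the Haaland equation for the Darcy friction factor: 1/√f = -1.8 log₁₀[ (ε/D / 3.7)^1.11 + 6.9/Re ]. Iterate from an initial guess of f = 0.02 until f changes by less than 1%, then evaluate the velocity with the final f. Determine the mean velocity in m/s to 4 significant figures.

V ≈ 2.309 m/s

Rearranging Darcy-Weisbach: V = √(2·ΔP·D/(f·L·ρ)). With ε/D = 8.8e-05/0.09321 = 0.000944, iterate starting from f = 0.02:
  f = 0.02 → V = √(2·1.276e+06·0.09321/(0.02·1738·861.5)) = 2.818 m/s; Re = ρVD/μ = 1.676e+04; f → 0.02854
  f = 0.02854 → V = 2.36 m/s; Re = 1.404e+04; f → 0.02966
  f = 0.02966 → V = 2.314 m/s; Re = 1.377e+04; f → 0.02979
Converged (Δf/f < 1%). With the final f = 0.02979: V = √(2·1.276e+06·0.09321/(0.02979·1738·861.5)) = 2.309 m/s.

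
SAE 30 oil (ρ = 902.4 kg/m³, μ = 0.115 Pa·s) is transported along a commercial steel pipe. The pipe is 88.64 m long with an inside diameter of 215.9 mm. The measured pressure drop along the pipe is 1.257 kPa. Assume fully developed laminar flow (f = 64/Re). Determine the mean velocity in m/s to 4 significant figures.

V ≈ 0.1796 m/s

For laminar flow, f = 64/Re with Re = ρVD/μ, so Darcy-Weisbach reduces to ΔP = 32μLV/D². Solving for V: V = ΔP·D²/(32μL) = 1257·(0.2159)²/(32·0.115·88.64) = 0.1796 m/s.
Check: Re = ρVD/μ = 902.4·0.1796·0.2159/0.115 = 304.3 < 2300, so the laminar assumption holds.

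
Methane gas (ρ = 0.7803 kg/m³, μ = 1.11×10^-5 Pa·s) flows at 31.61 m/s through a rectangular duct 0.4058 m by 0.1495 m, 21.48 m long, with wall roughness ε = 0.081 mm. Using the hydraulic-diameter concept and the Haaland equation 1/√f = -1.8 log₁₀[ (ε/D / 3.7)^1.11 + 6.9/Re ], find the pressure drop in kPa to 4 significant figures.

ΔP ≈ 0.6409 kPa

Hydraulic diameter D_h = 4A/P = 4·(0.4058·0.1495)/(2·(0.4058+0.1495)) = 0.2427/1.111 = 0.2185 m.
Re = ρVD_h/μ = 0.7803·31.61·0.2185/1.11e-05 = 4.855e+05.
ε/D_h = 8.1e-05/0.2185 = 0.000371; Haaland gives 1/√f = -1.8 log₁₀[3.64e-05+1.42e-05] = 7.733, so f = 0.01672.
ΔP = f(L/D_h)(ρV²/2) = 0.01672·21.48/0.2185·389.8 = 640.9 Pa.
ΔP = 0.6409 kPa.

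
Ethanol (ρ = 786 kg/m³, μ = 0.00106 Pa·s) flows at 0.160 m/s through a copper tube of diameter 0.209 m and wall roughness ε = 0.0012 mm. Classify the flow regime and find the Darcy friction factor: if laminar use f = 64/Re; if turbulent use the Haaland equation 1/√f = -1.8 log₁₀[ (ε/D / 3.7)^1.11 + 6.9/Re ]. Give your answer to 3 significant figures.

f ≈ 0.0244

Re = ρVD/μ = 786·0.16·0.209/0.00106 = 2.48e+04.
Re > 4000 → turbulent. ε/D = 1.2e-06/0.209 = 5.74e-06; Haaland: 1/√f = -1.8 log₁₀[3.56e-07 + 0.000278] = 6.399, so f = 0.02442.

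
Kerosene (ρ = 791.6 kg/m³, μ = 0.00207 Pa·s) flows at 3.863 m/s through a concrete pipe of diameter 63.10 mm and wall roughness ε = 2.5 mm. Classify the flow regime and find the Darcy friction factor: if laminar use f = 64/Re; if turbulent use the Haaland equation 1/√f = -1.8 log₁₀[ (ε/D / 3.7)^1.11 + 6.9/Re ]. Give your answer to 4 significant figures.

Re = ρVD/μ = 791.6·3.863·0.0631/0.00207 = 9.322e+04.
Re > 4000 → turbulent. ε/D = 0.0025/0.0631 = 0.0396; Haaland: 1/√f = -1.8 log₁₀[0.0065 + 7.4e-05] = 3.928, so f = 0.06482.

f ≈ 0.06482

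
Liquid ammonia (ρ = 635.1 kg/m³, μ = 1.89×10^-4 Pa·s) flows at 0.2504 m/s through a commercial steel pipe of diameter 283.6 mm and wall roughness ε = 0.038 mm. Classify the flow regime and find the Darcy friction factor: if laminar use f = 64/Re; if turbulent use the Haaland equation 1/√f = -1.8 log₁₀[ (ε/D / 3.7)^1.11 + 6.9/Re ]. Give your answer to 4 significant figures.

Re = ρVD/μ = 635.1·0.2504·0.2836/0.000189 = 2.386e+05.
Re > 4000 → turbulent. ε/D = 3.8e-05/0.2836 = 0.000134; Haaland: 1/√f = -1.8 log₁₀[1.18e-05 + 2.89e-05] = 7.903, so f = 0.01601.

f ≈ 0.01601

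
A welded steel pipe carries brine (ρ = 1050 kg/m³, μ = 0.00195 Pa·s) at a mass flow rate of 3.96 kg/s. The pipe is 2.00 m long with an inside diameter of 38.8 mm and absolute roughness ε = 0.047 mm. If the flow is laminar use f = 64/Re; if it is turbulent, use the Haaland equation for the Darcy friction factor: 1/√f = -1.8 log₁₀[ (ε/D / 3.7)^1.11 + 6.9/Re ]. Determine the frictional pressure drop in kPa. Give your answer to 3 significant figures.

ΔP ≈ 6.48 kPa

A = πD²/4 = π(0.0388)²/4 = 0.001182 m²; mean velocity V = ṁ/(ρA) = 3.96/(1050 · 0.001182) = 3.19 m/s.
Reynolds number Re = ρVD/μ = 1050 · 3.19 · 0.0388 / 0.00195 = 6.664e+04.
Re > 4000 → turbulent. Relative roughness ε/D = 4.7e-05/0.0388 = 0.00121. Haaland: 1/√f = -1.8 log₁₀[(0.00121/3.7)^1.11 + 6.9/6.664e+04] = -1.8 log₁₀[0.000135 + 0.000104] = 6.519, so f = 0.02353.
Darcy-Weisbach: ΔP = f(L/D)(ρV²/2) = 0.02353·(2/0.0388)·(1050·3.19²/2) = 0.02353·51.55·5342 = 6479 Pa.
ΔP = 6479 Pa = 6.48 kPa.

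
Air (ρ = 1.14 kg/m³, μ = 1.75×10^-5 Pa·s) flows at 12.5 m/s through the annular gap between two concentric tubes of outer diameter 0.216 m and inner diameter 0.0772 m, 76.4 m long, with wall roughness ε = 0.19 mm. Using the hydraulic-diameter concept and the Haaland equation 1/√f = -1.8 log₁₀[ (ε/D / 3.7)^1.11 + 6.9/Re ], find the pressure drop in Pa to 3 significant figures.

Hydraulic diameter D_h = 4A/P = D_o - D_i = 0.216 - 0.0772 = 0.1388 m.
Re = ρVD_h/μ = 1.14·12.5·0.1388/1.75e-05 = 1.13e+05.
ε/D_h = 0.00019/0.1388 = 0.00137; Haaland gives 1/√f = -1.8 log₁₀[0.000155+6.1e-05] = 6.597, so f = 0.02298.
ΔP = f(L/D_h)(ρV²/2) = 0.02298·76.4/0.1388·89.06 = 1126 Pa.

ΔP ≈ 1130 Pa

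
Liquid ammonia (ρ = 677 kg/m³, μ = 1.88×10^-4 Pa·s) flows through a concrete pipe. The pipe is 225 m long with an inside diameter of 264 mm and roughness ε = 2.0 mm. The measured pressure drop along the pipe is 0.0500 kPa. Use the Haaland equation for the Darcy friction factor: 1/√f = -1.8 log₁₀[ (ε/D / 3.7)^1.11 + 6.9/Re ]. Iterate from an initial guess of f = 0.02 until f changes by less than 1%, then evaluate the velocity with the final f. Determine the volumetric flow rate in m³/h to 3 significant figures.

Q ≈ 13.7 m³/h

Rearranging Darcy-Weisbach: V = √(2·ΔP·D/(f·L·ρ)). With ε/D = 0.002/0.264 = 0.00758, iterate starting from f = 0.02:
  f = 0.02 → V = √(2·50·0.264/(0.02·225·677)) = 0.09309 m/s; Re = ρVD/μ = 8.85e+04; f → 0.03539
  f = 0.03539 → V = 0.06998 m/s; Re = 6.653e+04; f → 0.03563
Converged (Δf/f < 1%). With the final f = 0.03563: V = √(2·50·0.264/(0.03563·225·677)) = 0.06974 m/s.
Q = V·A = 0.06974·(π/4·0.264²) = 0.003818 m³/s = 13.7 m³/h.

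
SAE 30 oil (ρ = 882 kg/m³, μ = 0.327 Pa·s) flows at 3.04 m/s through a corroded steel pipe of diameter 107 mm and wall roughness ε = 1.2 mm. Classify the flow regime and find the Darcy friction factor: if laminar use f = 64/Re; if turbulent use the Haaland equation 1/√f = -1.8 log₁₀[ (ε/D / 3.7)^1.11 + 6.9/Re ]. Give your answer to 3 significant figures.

f ≈ 0.0729

Re = ρVD/μ = 882·3.04·0.107/0.327 = 877.4.
Re < 2300 → laminar, so f = 64/Re = 0.07295 (roughness is irrelevant in laminar flow).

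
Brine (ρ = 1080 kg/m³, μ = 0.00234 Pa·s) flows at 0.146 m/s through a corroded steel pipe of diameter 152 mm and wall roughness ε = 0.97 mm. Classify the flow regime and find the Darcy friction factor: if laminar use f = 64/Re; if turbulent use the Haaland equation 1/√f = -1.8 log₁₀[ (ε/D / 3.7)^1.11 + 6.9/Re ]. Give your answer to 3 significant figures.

Re = ρVD/μ = 1080·0.146·0.152/0.00234 = 1.024e+04.
Re > 4000 → turbulent. ε/D = 0.00097/0.152 = 0.00638; Haaland: 1/√f = -1.8 log₁₀[0.000857 + 0.000674] = 5.067, so f = 0.03894.

f ≈ 0.0389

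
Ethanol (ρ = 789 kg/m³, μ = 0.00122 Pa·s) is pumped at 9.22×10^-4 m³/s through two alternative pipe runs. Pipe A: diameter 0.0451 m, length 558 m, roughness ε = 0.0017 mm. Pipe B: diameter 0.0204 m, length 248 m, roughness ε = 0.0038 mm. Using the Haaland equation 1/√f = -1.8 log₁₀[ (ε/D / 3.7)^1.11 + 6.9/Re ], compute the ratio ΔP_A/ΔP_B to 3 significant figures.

Pipe A: V = Q/A = 0.000922/0.001598 = 0.5771 m/s; Re = 1.683e+04; ε/D = 3.77e-05; Haaland → f = 0.02695; ΔP_A = f(L/D)(ρV²/2) = 4.381e+04 Pa.
Pipe B: V = Q/A = 0.000922/0.0003269 = 2.821 m/s; Re = 3.722e+04; ε/D = 0.000186; Haaland → f = 0.02262; ΔP_B = f(L/D)(ρV²/2) = 8.632e+05 Pa.
ΔP_A/ΔP_B = 4.381e+04/8.632e+05 = 0.0508.

ΔP_A/ΔP_B ≈ 0.0508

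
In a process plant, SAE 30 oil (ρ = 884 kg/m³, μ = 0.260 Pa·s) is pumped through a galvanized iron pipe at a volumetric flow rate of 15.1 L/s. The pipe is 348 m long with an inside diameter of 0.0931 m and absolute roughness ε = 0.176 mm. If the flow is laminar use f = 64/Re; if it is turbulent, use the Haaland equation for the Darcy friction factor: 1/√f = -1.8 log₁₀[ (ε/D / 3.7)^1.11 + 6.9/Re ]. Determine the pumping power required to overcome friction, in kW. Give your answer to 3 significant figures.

Q = 15.1 L/s = 15.1/1000 = 0.0151 m³/s.
Cross-sectional area A = πD²/4 = π(0.0931)²/4 = 0.006808 m²; mean velocity V = Q/A = 0.0151/0.006808 = 2.218 m/s.
Reynolds number Re = ρVD/μ = 884 · 2.218 · 0.0931 / 0.26 = 702.1.
Re < 2300 → laminar flow, so f = 64/Re = 64/702.1 = 0.09115 (the turbulent correlation is not needed).
Darcy-Weisbach: ΔP = f(L/D)(ρV²/2) = 0.09115·(348/0.0931)·(884·2.218²/2) = 0.09115·3738·2175 = 7.41e+05 Pa.
Pumping power P = QΔP = 0.0151·7.41e+05 = 11190 W = 11.2 kW.

P ≈ 11.2 kW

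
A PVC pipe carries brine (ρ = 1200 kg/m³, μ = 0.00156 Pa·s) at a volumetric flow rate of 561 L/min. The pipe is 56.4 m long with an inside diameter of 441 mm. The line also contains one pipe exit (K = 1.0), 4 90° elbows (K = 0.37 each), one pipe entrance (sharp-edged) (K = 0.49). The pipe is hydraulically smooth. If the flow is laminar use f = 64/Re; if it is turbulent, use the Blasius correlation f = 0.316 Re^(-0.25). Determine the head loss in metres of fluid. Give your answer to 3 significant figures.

Q = 561 L/min = 561/60000 = 0.00935 m³/s.
Cross-sectional area A = πD²/4 = π(0.441)²/4 = 0.1527 m²; mean velocity V = Q/A = 0.00935/0.1527 = 0.06121 m/s.
Reynolds number Re = ρVD/μ = 1200 · 0.06121 · 0.441 / 0.00156 = 2.077e+04.
Re > 4000 → turbulent. Smooth-pipe (Blasius): f = 0.316 Re^(-0.25) = 0.316/(2.077e+04)^0.25 = 0.02632.
Total minor-loss coefficient ΣK = 1·1 + 4·0.37 + 1·0.49 = 2.97.
ΔP = [f·L/D + ΣK]·(ρV²/2) = [0.02632·56.4/0.441 + 2.97]·(1200·0.06121²/2) = [3.367 + 2.97]·2.248 = 14.25 Pa.
Head loss h_f = ΔP/(ρg) = 14.25/(1200·9.81) = 0.00121 m.

h_f ≈ 0.00121 m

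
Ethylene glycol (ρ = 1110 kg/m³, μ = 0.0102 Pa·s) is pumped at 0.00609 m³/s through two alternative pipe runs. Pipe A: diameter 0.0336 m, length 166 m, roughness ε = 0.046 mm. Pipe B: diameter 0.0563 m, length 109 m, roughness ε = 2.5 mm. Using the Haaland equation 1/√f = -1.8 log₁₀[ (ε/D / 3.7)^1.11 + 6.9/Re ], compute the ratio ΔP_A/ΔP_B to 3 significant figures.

Pipe A: V = Q/A = 0.00609/0.0008867 = 6.868 m/s; Re = 2.511e+04; ε/D = 0.00137; Haaland → f = 0.02723; ΔP_A = f(L/D)(ρV²/2) = 3.522e+06 Pa.
Pipe B: V = Q/A = 0.00609/0.002489 = 2.446 m/s; Re = 1.499e+04; ε/D = 0.0444; Haaland → f = 0.0696; ΔP_B = f(L/D)(ρV²/2) = 4.476e+05 Pa.
ΔP_A/ΔP_B = 3.522e+06/4.476e+05 = 7.87.

ΔP_A/ΔP_B ≈ 7.87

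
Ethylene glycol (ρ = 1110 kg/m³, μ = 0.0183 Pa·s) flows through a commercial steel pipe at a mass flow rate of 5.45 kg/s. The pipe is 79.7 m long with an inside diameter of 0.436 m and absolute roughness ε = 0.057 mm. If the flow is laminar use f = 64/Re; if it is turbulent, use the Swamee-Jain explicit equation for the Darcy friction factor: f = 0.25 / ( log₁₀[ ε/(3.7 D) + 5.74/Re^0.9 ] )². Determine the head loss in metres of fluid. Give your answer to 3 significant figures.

A = πD²/4 = π(0.436)²/4 = 0.1493 m²; mean velocity V = ṁ/(ρA) = 5.45/(1110 · 0.1493) = 0.03289 m/s.
Reynolds number Re = ρVD/μ = 1110 · 0.03289 · 0.436 / 0.0183 = 869.7.
Re < 2300 → laminar flow, so f = 64/Re = 64/869.7 = 0.07359 (the turbulent correlation is not needed).
Darcy-Weisbach: ΔP = f(L/D)(ρV²/2) = 0.07359·(79.7/0.436)·(1110·0.03289²/2) = 0.07359·182.8·0.6002 = 8.074 Pa.
Head loss h_f = ΔP/(ρg) = 8.074/(1110·9.81) = 7.41×10^-4 m.

h_f ≈ 7.41×10^-4 m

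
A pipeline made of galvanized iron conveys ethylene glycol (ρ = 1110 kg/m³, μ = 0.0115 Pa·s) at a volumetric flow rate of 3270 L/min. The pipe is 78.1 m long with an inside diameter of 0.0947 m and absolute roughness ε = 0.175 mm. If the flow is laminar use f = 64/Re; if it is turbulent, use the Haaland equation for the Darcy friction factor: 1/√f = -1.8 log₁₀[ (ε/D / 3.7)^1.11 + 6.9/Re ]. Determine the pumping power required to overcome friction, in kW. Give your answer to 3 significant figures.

P ≈ 37.6 kW

Q = 3270 L/min = 3270/60000 = 0.0545 m³/s.
Cross-sectional area A = πD²/4 = π(0.0947)²/4 = 0.007044 m²; mean velocity V = Q/A = 0.0545/0.007044 = 7.738 m/s.
Reynolds number Re = ρVD/μ = 1110 · 7.738 · 0.0947 / 0.0115 = 7.073e+04.
Re > 4000 → turbulent. Relative roughness ε/D = 0.000175/0.0947 = 0.00185. Haaland: 1/√f = -1.8 log₁₀[(0.00185/3.7)^1.11 + 6.9/7.073e+04] = -1.8 log₁₀[0.000216 + 9.76e-05] = 6.306, so f = 0.02515.
Darcy-Weisbach: ΔP = f(L/D)(ρV²/2) = 0.02515·(78.1/0.0947)·(1110·7.738²/2) = 0.02515·824.7·3.323e+04 = 6.892e+05 Pa.
Pumping power P = QΔP = 0.0545·6.892e+05 = 37560 W = 37.6 kW.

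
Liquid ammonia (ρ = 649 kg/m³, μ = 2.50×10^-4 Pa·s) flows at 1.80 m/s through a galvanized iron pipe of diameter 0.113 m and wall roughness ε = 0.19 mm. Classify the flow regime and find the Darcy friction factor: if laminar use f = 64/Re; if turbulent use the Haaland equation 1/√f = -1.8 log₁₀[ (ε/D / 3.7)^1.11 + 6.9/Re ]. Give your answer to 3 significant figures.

Re = ρVD/μ = 649·1.8·0.113/0.00025 = 5.28e+05.
Re > 4000 → turbulent. ε/D = 0.00019/0.113 = 0.00168; Haaland: 1/√f = -1.8 log₁₀[0.000195 + 1.31e-05] = 6.628, so f = 0.02277.

f ≈ 0.0228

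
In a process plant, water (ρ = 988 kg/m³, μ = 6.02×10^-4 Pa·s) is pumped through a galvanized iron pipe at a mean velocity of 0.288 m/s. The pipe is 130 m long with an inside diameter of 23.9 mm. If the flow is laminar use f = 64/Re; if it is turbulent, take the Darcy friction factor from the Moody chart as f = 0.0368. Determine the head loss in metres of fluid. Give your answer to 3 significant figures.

h_f ≈ 0.846 m

Reynolds number Re = ρVD/μ = 988 · 0.288 · 0.0239 / 0.000602 = 1.13e+04.
Re > 4000 → turbulent; use the Moody-chart value f = 0.0368.
Darcy-Weisbach: ΔP = f(L/D)(ρV²/2) = 0.0368·(130/0.0239)·(988·0.288²/2) = 0.0368·5439·40.97 = 8202 Pa.
Head loss h_f = ΔP/(ρg) = 8202/(988·9.81) = 0.846 m.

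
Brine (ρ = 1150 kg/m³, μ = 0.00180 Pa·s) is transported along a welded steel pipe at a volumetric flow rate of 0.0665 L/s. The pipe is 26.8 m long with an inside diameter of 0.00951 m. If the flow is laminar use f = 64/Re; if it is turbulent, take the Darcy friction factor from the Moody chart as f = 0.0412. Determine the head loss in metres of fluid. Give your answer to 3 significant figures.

h_f ≈ 5.19 m

Q = 0.0665 L/s = 0.0665/1000 = 6.65e-05 m³/s.
Cross-sectional area A = πD²/4 = π(0.00951)²/4 = 7.103e-05 m²; mean velocity V = Q/A = 6.65e-05/7.103e-05 = 0.9362 m/s.
Reynolds number Re = ρVD/μ = 1150 · 0.9362 · 0.00951 / 0.0018 = 5688.
Re > 4000 → turbulent; use the Moody-chart value f = 0.0412.
Darcy-Weisbach: ΔP = f(L/D)(ρV²/2) = 0.0412·(26.8/0.00951)·(1150·0.9362²/2) = 0.0412·2818·504 = 5.851e+04 Pa.
Head loss h_f = ΔP/(ρg) = 5.851e+04/(1150·9.81) = 5.19 m.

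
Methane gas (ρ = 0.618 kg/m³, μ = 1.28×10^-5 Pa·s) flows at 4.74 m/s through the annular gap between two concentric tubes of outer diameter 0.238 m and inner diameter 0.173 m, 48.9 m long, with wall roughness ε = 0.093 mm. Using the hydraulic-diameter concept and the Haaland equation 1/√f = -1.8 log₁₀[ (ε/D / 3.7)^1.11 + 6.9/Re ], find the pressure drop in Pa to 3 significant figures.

Hydraulic diameter D_h = 4A/P = D_o - D_i = 0.238 - 0.173 = 0.065 m.
Re = ρVD_h/μ = 0.618·4.74·0.065/1.28e-05 = 1.488e+04.
ε/D_h = 9.3e-05/0.065 = 0.00143; Haaland gives 1/√f = -1.8 log₁₀[0.000163+0.000464] = 5.765, so f = 0.03009.
ΔP = f(L/D_h)(ρV²/2) = 0.03009·48.9/0.065·6.942 = 157.1 Pa.

ΔP ≈ 157 Pa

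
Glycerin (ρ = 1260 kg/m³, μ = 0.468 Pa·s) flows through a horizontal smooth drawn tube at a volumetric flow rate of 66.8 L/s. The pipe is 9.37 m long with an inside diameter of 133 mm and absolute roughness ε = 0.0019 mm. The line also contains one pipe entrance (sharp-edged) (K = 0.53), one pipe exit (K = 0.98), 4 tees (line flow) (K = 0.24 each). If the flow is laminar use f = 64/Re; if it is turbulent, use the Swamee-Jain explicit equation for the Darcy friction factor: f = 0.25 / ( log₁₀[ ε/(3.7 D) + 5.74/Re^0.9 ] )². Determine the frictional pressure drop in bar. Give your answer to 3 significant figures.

Q = 66.8 L/s = 66.8/1000 = 0.0668 m³/s.
Cross-sectional area A = πD²/4 = π(0.133)²/4 = 0.01389 m²; mean velocity V = Q/A = 0.0668/0.01389 = 4.808 m/s.
Reynolds number Re = ρVD/μ = 1260 · 4.808 · 0.133 / 0.468 = 1722.
Re < 2300 → laminar flow, so f = 64/Re = 64/1722 = 0.03717 (the turbulent correlation is not needed).
Total minor-loss coefficient ΣK = 1·0.53 + 1·0.98 + 4·0.24 = 2.47.
ΔP = [f·L/D + ΣK]·(ρV²/2) = [0.03717·9.37/0.133 + 2.47]·(1260·4.808²/2) = [2.619 + 2.47]·1.456e+04 = 7.412e+04 Pa.
ΔP = 7.412e+04 Pa = 0.741 bar.

ΔP ≈ 0.741 bar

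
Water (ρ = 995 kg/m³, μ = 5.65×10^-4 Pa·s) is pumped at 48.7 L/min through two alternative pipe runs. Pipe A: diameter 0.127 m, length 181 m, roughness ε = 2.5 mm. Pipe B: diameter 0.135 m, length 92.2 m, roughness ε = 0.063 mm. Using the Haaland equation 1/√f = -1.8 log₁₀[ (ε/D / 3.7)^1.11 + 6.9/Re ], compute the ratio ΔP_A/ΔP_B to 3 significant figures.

ΔP_A/ΔP_B ≈ 4.66

Pipe A: V = Q/A = 0.0008117/0.01267 = 0.06407 m/s; Re = 1.433e+04; ε/D = 0.0197; Haaland → f = 0.05103; ΔP_A = f(L/D)(ρV²/2) = 148.5 Pa.
Pipe B: V = Q/A = 0.0008117/0.01431 = 0.0567 m/s; Re = 1.348e+04; ε/D = 0.000467; Haaland → f = 0.02917; ΔP_B = f(L/D)(ρV²/2) = 31.87 Pa.
ΔP_A/ΔP_B = 148.5/31.87 = 4.66.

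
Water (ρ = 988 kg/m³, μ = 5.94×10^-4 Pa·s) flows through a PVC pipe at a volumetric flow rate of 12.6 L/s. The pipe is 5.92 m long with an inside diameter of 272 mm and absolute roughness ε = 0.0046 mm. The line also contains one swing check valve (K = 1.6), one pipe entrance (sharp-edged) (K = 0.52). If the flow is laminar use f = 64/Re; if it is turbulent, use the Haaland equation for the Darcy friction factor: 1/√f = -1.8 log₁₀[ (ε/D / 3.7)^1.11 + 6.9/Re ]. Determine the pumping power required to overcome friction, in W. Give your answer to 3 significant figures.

P ≈ 0.735 W

Q = 12.6 L/s = 12.6/1000 = 0.0126 m³/s.
Cross-sectional area A = πD²/4 = π(0.272)²/4 = 0.05811 m²; mean velocity V = Q/A = 0.0126/0.05811 = 0.2168 m/s.
Reynolds number Re = ρVD/μ = 988 · 0.2168 · 0.272 / 0.000594 = 9.81e+04.
Re > 4000 → turbulent. Relative roughness ε/D = 4.6e-06/0.272 = 1.69e-05. Haaland: 1/√f = -1.8 log₁₀[(1.69e-05/3.7)^1.11 + 6.9/9.81e+04] = -1.8 log₁₀[1.18e-06 + 7.03e-05] = 7.462, so f = 0.01796.
Total minor-loss coefficient ΣK = 1·1.6 + 1·0.52 = 2.12.
ΔP = [f·L/D + ΣK]·(ρV²/2) = [0.01796·5.92/0.272 + 2.12]·(988·0.2168²/2) = [0.3909 + 2.12]·23.23 = 58.32 Pa.
Pumping power P = QΔP = 0.0126·58.32 = 0.7349 W = 0.735 W.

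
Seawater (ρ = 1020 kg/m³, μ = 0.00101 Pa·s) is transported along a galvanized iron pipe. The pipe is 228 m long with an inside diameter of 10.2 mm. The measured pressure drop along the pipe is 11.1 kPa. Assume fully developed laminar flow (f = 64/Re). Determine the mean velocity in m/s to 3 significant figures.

For laminar flow, f = 64/Re with Re = ρVD/μ, so Darcy-Weisbach reduces to ΔP = 32μLV/D². Solving for V: V = ΔP·D²/(32μL) = 1.11e+04·(0.0102)²/(32·0.00101·228) = 0.1567 m/s.
Check: Re = ρVD/μ = 1020·0.1567·0.0102/0.00101 = 1614 < 2300, so the laminar assumption holds.

V ≈ 0.157 m/s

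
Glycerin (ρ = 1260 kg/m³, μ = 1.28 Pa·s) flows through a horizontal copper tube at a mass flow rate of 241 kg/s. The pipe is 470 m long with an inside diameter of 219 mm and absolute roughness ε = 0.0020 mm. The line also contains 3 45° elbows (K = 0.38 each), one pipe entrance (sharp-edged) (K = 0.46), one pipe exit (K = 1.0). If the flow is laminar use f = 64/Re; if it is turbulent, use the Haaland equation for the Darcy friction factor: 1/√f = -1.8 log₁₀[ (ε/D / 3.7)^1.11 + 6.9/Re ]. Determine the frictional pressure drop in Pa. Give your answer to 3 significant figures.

A = πD²/4 = π(0.219)²/4 = 0.03767 m²; mean velocity V = ṁ/(ρA) = 241/(1260 · 0.03767) = 5.078 m/s.
Reynolds number Re = ρVD/μ = 1260 · 5.078 · 0.219 / 1.28 = 1095.
Re < 2300 → laminar flow, so f = 64/Re = 64/1095 = 0.05847 (the turbulent correlation is not needed).
Total minor-loss coefficient ΣK = 3·0.38 + 1·0.46 + 1·1 = 2.6.
ΔP = [f·L/D + ΣK]·(ρV²/2) = [0.05847·470/0.219 + 2.6]·(1260·5.078²/2) = [125.5 + 2.6]·1.624e+04 = 2.08e+06 Pa.

ΔP ≈ 2.08×10^6 Pa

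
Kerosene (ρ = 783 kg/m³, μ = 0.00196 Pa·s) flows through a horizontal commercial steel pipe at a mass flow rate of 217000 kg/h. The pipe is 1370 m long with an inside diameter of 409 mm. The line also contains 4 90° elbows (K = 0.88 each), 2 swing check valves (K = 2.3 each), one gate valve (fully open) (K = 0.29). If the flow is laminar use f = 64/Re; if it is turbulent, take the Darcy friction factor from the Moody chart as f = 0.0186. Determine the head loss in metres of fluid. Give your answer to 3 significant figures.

h_f ≈ 1.24 m

ṁ = 217000 kg/h = 217000/3600 = 60.28 kg/s.
A = πD²/4 = π(0.409)²/4 = 0.1314 m²; mean velocity V = ṁ/(ρA) = 60.28/(783 · 0.1314) = 0.5859 m/s.
Reynolds number Re = ρVD/μ = 783 · 0.5859 · 0.409 / 0.00196 = 9.574e+04.
Re > 4000 → turbulent; use the Moody-chart value f = 0.0186.
Total minor-loss coefficient ΣK = 4·0.88 + 2·2.3 + 1·0.29 = 8.41.
ΔP = [f·L/D + ΣK]·(ρV²/2) = [0.0186·1370/0.409 + 8.41]·(783·0.5859²/2) = [62.3 + 8.41]·134.4 = 9505 Pa.
Head loss h_f = ΔP/(ρg) = 9505/(783·9.81) = 1.24 m.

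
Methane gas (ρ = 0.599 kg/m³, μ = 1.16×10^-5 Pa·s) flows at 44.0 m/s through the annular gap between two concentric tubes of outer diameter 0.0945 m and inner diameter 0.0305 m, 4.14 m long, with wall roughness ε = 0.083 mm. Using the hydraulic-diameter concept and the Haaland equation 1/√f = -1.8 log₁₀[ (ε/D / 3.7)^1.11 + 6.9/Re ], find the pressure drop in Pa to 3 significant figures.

ΔP ≈ 840 Pa

Hydraulic diameter D_h = 4A/P = D_o - D_i = 0.0945 - 0.0305 = 0.064 m.
Re = ρVD_h/μ = 0.599·44·0.064/1.16e-05 = 1.454e+05.
ε/D_h = 8.3e-05/0.064 = 0.0013; Haaland gives 1/√f = -1.8 log₁₀[0.000146+4.75e-05] = 6.684, so f = 0.02238.
ΔP = f(L/D_h)(ρV²/2) = 0.02238·4.14/0.064·579.8 = 839.6 Pa.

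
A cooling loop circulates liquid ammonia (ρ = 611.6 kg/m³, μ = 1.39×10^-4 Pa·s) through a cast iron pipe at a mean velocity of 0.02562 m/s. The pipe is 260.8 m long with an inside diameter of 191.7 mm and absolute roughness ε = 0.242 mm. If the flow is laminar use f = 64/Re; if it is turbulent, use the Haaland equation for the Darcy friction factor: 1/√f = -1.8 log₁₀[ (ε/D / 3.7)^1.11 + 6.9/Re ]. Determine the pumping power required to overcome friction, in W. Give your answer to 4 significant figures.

P ≈ 0.005599 W

Reynolds number Re = ρVD/μ = 611.6 · 0.02562 · 0.1917 / 0.000139 = 2.161e+04.
Re > 4000 → turbulent. Relative roughness ε/D = 0.000242/0.1917 = 0.00126. Haaland: 1/√f = -1.8 log₁₀[(0.00126/3.7)^1.11 + 6.9/2.161e+04] = -1.8 log₁₀[0.000142 + 0.000319] = 6.005, so f = 0.02773.
Darcy-Weisbach: ΔP = f(L/D)(ρV²/2) = 0.02773·(260.8/0.1917)·(611.6·0.02562²/2) = 0.02773·1360·0.2007 = 7.572 Pa.
Q = V·A = 0.02562·0.02886 = 0.0007395 m³/s.
Pumping power P = QΔP = 0.0007395·7.572 = 0.0055994 W = 0.005599 W.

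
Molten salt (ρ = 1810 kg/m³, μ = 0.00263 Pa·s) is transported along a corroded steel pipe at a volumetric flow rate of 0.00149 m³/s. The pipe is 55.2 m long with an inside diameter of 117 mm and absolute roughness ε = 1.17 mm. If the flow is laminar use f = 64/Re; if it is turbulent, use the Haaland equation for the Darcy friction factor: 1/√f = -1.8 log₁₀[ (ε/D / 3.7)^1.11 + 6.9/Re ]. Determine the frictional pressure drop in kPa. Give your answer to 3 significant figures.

Cross-sectional area A = πD²/4 = π(0.117)²/4 = 0.01075 m²; mean velocity V = Q/A = 0.00149/0.01075 = 0.1386 m/s.
Reynolds number Re = ρVD/μ = 1810 · 0.1386 · 0.117 / 0.00263 = 1.116e+04.
Re > 4000 → turbulent. Relative roughness ε/D = 0.00117/0.117 = 0.01. Haaland: 1/√f = -1.8 log₁₀[(0.01/3.7)^1.11 + 6.9/1.116e+04] = -1.8 log₁₀[0.00141 + 0.000618] = 4.847, so f = 0.04256.
Darcy-Weisbach: ΔP = f(L/D)(ρV²/2) = 0.04256·(55.2/0.117)·(1810·0.1386²/2) = 0.04256·471.8·17.38 = 349.1 Pa.
ΔP = 349.1 Pa = 0.349 kPa.

ΔP ≈ 0.349 kPa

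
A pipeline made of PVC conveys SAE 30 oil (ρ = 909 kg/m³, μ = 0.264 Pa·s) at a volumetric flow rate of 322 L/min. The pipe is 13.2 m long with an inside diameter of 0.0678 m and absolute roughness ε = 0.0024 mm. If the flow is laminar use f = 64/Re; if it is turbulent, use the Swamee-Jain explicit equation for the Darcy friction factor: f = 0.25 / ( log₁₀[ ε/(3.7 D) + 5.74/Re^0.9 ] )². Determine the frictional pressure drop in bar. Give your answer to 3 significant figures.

ΔP ≈ 0.361 bar

Q = 322 L/min = 322/60000 = 0.005367 m³/s.
Cross-sectional area A = πD²/4 = π(0.0678)²/4 = 0.00361 m²; mean velocity V = Q/A = 0.005367/0.00361 = 1.486 m/s.
Reynolds number Re = ρVD/μ = 909 · 1.486 · 0.0678 / 0.264 = 347.
Re < 2300 → laminar flow, so f = 64/Re = 64/347 = 0.1844 (the turbulent correlation is not needed).
Darcy-Weisbach: ΔP = f(L/D)(ρV²/2) = 0.1844·(13.2/0.0678)·(909·1.486²/2) = 0.1844·194.7·1004 = 3.606e+04 Pa.
ΔP = 3.606e+04 Pa = 0.361 bar.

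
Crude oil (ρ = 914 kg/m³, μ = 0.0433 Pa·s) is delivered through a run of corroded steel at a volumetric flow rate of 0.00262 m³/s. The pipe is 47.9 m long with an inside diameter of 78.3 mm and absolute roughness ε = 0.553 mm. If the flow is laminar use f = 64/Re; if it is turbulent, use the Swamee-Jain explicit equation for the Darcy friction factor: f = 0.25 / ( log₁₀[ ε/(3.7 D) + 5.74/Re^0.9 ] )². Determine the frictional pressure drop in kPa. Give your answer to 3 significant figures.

ΔP ≈ 5.89 kPa

Cross-sectional area A = πD²/4 = π(0.0783)²/4 = 0.004815 m²; mean velocity V = Q/A = 0.00262/0.004815 = 0.5441 m/s.
Reynolds number Re = ρVD/μ = 914 · 0.5441 · 0.0783 / 0.0433 = 899.3.
Re < 2300 → laminar flow, so f = 64/Re = 64/899.3 = 0.07117 (the turbulent correlation is not needed).
Darcy-Weisbach: ΔP = f(L/D)(ρV²/2) = 0.07117·(47.9/0.0783)·(914·0.5441²/2) = 0.07117·611.7·135.3 = 5890 Pa.
ΔP = 5890 Pa = 5.89 kPa.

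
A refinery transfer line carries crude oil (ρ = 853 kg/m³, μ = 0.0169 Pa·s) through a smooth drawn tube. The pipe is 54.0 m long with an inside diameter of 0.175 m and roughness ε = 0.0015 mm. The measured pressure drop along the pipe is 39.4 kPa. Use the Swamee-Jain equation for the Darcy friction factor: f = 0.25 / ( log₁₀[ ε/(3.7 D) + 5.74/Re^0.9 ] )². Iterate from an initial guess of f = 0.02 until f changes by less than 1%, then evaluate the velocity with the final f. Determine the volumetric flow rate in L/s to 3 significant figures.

Q ≈ 86.6 L/s

Rearranging Darcy-Weisbach: V = √(2·ΔP·D/(f·L·ρ)). With ε/D = 1.5e-06/0.175 = 8.57e-06, iterate starting from f = 0.02:
  f = 0.02 → V = √(2·3.94e+04·0.175/(0.02·54·853)) = 3.869 m/s; Re = ρVD/μ = 3.417e+04; f → 0.02269
  f = 0.02269 → V = 3.632 m/s; Re = 3.208e+04; f → 0.02303
  f = 0.02303 → V = 3.605 m/s; Re = 3.185e+04; f → 0.02307
Converged (Δf/f < 1%). With the final f = 0.02307: V = √(2·3.94e+04·0.175/(0.02307·54·853)) = 3.602 m/s.
Q = V·A = 3.602·(π/4·0.175²) = 0.08665 m³/s = 86.6 L/s.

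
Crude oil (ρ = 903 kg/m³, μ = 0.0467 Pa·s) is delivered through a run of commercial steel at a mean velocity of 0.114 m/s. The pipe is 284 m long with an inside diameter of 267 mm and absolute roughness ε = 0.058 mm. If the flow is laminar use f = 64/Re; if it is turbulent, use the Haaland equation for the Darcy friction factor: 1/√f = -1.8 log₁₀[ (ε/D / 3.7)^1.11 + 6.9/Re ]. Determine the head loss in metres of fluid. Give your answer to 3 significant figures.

Reynolds number Re = ρVD/μ = 903 · 0.114 · 0.267 / 0.0467 = 588.6.
Re < 2300 → laminar flow, so f = 64/Re = 64/588.6 = 0.1087 (the turbulent correlation is not needed).
Darcy-Weisbach: ΔP = f(L/D)(ρV²/2) = 0.1087·(284/0.267)·(903·0.114²/2) = 0.1087·1064·5.868 = 678.7 Pa.
Head loss h_f = ΔP/(ρg) = 678.7/(903·9.81) = 0.0766 m.

h_f ≈ 0.0766 m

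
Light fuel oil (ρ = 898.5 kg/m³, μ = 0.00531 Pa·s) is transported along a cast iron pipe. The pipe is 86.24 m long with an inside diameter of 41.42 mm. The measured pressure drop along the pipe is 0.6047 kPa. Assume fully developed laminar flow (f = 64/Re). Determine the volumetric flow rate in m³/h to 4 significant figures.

For laminar flow, f = 64/Re with Re = ρVD/μ, so Darcy-Weisbach reduces to ΔP = 32μLV/D². Solving for V: V = ΔP·D²/(32μL) = 604.7·(0.04142)²/(32·0.00531·86.24) = 0.0708 m/s.
Check: Re = ρVD/μ = 898.5·0.0708·0.04142/0.00531 = 496.2 < 2300, so the laminar assumption holds.
Q = V·A = 0.0708·(π/4·0.04142²) = 9.539e-05 m³/s = 0.3434 m³/h.

Q ≈ 0.3434 m³/h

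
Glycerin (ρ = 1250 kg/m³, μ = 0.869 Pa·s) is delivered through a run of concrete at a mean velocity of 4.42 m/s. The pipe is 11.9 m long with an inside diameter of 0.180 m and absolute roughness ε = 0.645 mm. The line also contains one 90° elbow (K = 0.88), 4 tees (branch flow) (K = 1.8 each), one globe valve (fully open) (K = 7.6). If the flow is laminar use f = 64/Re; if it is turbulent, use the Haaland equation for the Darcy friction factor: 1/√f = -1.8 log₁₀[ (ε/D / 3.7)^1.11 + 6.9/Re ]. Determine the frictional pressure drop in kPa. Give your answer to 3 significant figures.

ΔP ≈ 237 kPa

Reynolds number Re = ρVD/μ = 1250 · 4.42 · 0.18 / 0.869 = 1144.
Re < 2300 → laminar flow, so f = 64/Re = 64/1144 = 0.05592 (the turbulent correlation is not needed).
Total minor-loss coefficient ΣK = 1·0.88 + 4·1.8 + 1·7.6 = 15.7.
ΔP = [f·L/D + ΣK]·(ρV²/2) = [0.05592·11.9/0.18 + 15.7]·(1250·4.42²/2) = [3.697 + 15.7]·1.221e+04 = 2.366e+05 Pa.
ΔP = 2.366e+05 Pa = 237 kPa.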